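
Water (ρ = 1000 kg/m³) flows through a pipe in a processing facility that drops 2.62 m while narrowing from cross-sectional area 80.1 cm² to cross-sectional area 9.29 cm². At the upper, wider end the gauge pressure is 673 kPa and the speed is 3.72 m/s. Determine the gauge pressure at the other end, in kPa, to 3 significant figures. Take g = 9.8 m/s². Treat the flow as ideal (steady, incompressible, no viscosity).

By continuity, v₂ = v₁·A₁/A₂ = 3.72·(80.1/9.29) = 32.1 m/s.
Energy conservation along the streamline gives P₂ = P₁ − ½ρ(v₂² − v₁²) − ρg(h₂ − h₁).
P₂ = 673000 + ½·1000·(3.72² − 32.1²) − 1000·9.8·(−2.62) = 673000 + (-507000) − (-25700) = 191000 Pa.

191 kPa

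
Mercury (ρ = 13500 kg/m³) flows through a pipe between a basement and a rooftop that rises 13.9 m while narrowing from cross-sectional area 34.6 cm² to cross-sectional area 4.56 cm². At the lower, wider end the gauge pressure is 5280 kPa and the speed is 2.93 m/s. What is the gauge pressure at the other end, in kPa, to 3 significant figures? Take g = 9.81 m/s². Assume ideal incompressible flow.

By continuity, v₂ = v₁·A₁/A₂ = 2.93·(34.6/4.56) = 22.2 m/s.
Bernoulli: P₁ + ½ρv₁² + ρg h₁ = P₂ + ½ρv₂² + ρg h₂, so P₂ = P₁ + ½ρ(v₁² − v₂²) − ρg(h₂ − h₁).
P₂ = 5280000 + ½·13500·(2.93² − 22.2²) − 13500·9.81·(+13.9) = 5280000 + (-3280000) − (1840000) = 161000 Pa.

P₂ = 161 kPa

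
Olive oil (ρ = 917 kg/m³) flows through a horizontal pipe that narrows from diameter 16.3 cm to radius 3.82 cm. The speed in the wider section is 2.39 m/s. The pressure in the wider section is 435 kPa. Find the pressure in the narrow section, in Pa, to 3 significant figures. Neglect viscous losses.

P₂ ≈ 383000 Pa

Continuity gives A₁v₁ = A₂v₂, so v₂ = (209 cm²)/(45.8 cm²) × 2.39 m/s = 10.9 m/s.
With no height change, Bernoulli's equation is P₁ + ½ρv₁² = P₂ + ½ρv₂².
P₂ = P₁ − ½ρ(v₂² − v₁²) = 435000 − ½·917·(10.9² − 2.39²) = 435000 − 51600 = 383000 Pa.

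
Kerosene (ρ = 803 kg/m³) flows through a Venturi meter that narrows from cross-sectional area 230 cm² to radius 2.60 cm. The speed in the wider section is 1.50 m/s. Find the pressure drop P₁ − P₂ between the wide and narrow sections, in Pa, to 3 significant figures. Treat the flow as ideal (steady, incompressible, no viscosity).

Mass conservation (A₁v₁ = A₂v₂) gives v₂ = 1.50 × 230/21.2 = 16.2 m/s.
Along the horizontal streamline, P + ½ρv² is constant.
P₁ − P₂ = ½·803·(16.2² − 1.50²) = ½·803·262 = 105000 Pa.

105000 Pa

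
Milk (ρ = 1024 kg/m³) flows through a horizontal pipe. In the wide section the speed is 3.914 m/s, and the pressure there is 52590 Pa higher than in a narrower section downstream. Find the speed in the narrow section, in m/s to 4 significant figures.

v₂ ≈ 10.86 m/s

With h₁ = h₂, rearranging Bernoulli gives v₂ = √(v₁² + 2ΔP/ρ).
v₂ = √(3.914² + 2·52590/1024) = √(15.32 + 102.7) = 10.86 m/s.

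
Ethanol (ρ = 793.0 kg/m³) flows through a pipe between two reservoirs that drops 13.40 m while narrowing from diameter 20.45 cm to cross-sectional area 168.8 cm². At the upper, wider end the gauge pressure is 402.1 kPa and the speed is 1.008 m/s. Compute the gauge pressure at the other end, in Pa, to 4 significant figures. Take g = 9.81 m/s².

By continuity, v₂ = v₁·A₁/A₂ = 1.008·(328.5/168.8) = 1.961 m/s.
Bernoulli: P₁ + ½ρv₁² + ρg h₁ = P₂ + ½ρv₂² + ρg h₂, so P₂ = P₁ + ½ρ(v₁² − v₂²) − ρg(h₂ − h₁).
P₂ = 402100 + ½·793.0·(1.008² − 1.961²) − 793.0·9.81·(−13.40) = 402100 + (-1122) − (-104200) = 505200 Pa.

P₂ = 505200 Pa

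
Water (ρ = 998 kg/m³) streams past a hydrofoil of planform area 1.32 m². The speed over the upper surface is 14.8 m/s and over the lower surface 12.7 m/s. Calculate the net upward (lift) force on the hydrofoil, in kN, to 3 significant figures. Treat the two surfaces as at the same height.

The faster flow above has the lower pressure; Bernoulli (same height) gives ΔP = ½ρ(v_up² − v_low²).
ΔP = ½·998·(14.8² − 12.7²) = 28800 Pa.
Lift = ΔP · A = 28800 × 1.32 = 38000 N.

F = 38.0 kN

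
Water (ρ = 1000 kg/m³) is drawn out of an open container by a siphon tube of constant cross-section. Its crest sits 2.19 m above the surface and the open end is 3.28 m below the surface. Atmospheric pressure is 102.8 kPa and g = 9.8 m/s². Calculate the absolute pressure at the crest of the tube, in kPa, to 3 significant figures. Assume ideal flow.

From the surface to the outlet (both open to atmosphere, surface at rest): v = √(2g·h_out) = √(2·9.8·3.28) = 8.02 m/s.
With constant cross-section the crest speed equals v; applying Bernoulli from the surface up to the crest, P_top = P_atm − ½ρv² − ρg·h_top.
P_top = 102800 − ½·1000·8.02² − 1000·9.8·2.19 = 49200 Pa.

P_top ≈ 49.2 kPa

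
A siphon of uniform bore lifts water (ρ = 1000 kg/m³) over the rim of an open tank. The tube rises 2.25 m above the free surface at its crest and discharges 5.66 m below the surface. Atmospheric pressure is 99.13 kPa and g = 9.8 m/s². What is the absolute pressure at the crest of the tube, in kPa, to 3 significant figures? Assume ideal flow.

Bernoulli surface→outlet gives ½v² = g·h_out, so v = √(2·9.8·5.66) = 10.5 m/s.
The bore is uniform, so the speed at the crest is the same v. Bernoulli surface→crest: P_atm = P_top + ½ρv² + ρg·h_top.
P_top = 99130 − ½·1000·10.5² − 1000·9.8·2.25 = 21600 Pa.

21.6 kPa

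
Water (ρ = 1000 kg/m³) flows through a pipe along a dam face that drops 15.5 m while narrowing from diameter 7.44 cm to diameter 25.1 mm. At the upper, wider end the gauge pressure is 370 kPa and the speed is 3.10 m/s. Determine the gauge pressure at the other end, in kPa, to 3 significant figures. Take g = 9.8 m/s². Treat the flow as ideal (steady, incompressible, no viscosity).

The volume flow rate is constant, so v₂ = (A₁/A₂)v₁ = (43.5/4.95)·3.10 = 27.2 m/s.
Bernoulli: P₁ + ½ρv₁² + ρg h₁ = P₂ + ½ρv₂² + ρg h₂, so P₂ = P₁ + ½ρ(v₁² − v₂²) − ρg(h₂ − h₁).
P₂ = 370000 + ½·1000·(3.10² − 27.2²) − 1000·9.8·(−15.5) = 370000 + (-366000) − (-152000) = 156000 Pa.

156 kPa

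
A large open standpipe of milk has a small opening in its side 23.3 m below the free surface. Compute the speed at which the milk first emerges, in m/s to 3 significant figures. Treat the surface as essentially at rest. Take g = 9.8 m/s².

Bernoulli from surface to hole (P equal, v_surface ≈ 0): v = √(2gh) = √(2×9.8×23.3) = 21.4 m/s.

21.4 m/s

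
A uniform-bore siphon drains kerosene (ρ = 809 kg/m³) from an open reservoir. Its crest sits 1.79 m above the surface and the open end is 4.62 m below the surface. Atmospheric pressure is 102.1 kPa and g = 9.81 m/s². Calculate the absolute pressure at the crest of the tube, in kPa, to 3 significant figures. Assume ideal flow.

51.2 kPa

Bernoulli surface→outlet gives ½v² = g·h_out, so v = √(2·9.81·4.62) = 9.52 m/s.
Continuity keeps v the same throughout the tube; from surface to crest, P_atm + 0 = P_top + ½ρv² + ρg·h_top.
P_top = 102100 − ½·809·9.52² − 809·9.81·1.79 = 51200 Pa.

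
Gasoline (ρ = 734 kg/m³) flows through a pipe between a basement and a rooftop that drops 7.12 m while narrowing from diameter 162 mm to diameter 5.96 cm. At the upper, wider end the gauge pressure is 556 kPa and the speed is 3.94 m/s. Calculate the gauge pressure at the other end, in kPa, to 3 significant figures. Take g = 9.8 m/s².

302 kPa

Continuity gives A₁v₁ = A₂v₂, so v₂ = (206 cm²)/(27.9 cm²) × 3.94 m/s = 29.1 m/s.
Energy conservation along the streamline gives P₂ = P₁ − ½ρ(v₂² − v₁²) − ρg(h₂ − h₁).
P₂ = 556000 + ½·734·(3.94² − 29.1²) − 734·9.8·(−7.12) = 556000 + (-305000) − (-51200) = 302000 Pa.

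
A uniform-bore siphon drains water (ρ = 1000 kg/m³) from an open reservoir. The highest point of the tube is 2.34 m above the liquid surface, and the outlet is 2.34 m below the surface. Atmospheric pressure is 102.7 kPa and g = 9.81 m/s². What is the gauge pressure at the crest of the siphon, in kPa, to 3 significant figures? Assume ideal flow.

From the surface to the outlet (both open to atmosphere, surface at rest): v = √(2g·h_out) = √(2·9.81·2.34) = 6.78 m/s.
Continuity keeps v the same throughout the tube; from surface to crest, P_atm + 0 = P_top + ½ρv² + ρg·h_top.
P_top = 102700 − ½·1000·6.78² − 1000·9.81·2.34 = 56800 Pa. So P_gauge = P_top − P_atm = -45900 Pa.

P_gauge ≈ -45.9 kPa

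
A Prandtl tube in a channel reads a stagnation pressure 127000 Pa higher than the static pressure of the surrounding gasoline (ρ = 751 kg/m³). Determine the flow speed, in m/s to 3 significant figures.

The dynamic pressure equals the rise in static pressure at the stagnation point: ΔP = ½ρv².
v = √(2ΔP/ρ) = √(2·127000/751) = 18.4 m/s.

v = 18.4 m/s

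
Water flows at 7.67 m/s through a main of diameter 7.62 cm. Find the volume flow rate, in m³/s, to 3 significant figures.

Q = A·v = 0.00456 m² × 7.67 m/s = 0.0350 m³/s.

0.0350 m³/s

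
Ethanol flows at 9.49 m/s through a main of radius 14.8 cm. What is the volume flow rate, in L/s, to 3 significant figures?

Q = A·v = 0.0688 m² × 9.49 m/s = 0.653 m³/s.
Converting: 0.653 m³/s × 1000 = 653 L/s.

Q ≈ 653 L/s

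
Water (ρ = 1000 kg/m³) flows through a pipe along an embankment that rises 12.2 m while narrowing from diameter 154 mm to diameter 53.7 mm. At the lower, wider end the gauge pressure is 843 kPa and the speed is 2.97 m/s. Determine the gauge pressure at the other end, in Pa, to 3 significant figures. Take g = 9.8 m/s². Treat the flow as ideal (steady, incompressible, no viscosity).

Continuity gives A₁v₁ = A₂v₂, so v₂ = (186 cm²)/(22.6 cm²) × 2.97 m/s = 24.4 m/s.
Applying Bernoulli between the two ends and solving for P₂: P₂ = P₁ + ½ρ(v₁² − v₂²) − ρgΔh.
P₂ = 843000 + ½·1000·(2.97² − 24.4²) − 1000·9.8·(+12.2) = 843000 + (-294000) − (120000) = 430000 Pa.

P₂ ≈ 430000 Pa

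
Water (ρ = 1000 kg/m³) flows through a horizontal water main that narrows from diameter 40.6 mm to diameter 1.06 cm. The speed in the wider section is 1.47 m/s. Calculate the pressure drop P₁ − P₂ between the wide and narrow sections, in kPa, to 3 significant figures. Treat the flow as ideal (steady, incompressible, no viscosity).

Mass conservation (A₁v₁ = A₂v₂) gives v₂ = 1.47 × 12.9/0.882 = 21.6 m/s.
With no height change, Bernoulli's equation is P₁ + ½ρv₁² = P₂ + ½ρv₂².
P₁ − P₂ = ½·1000·(21.6² − 1.47²) = ½·1000·463 = 231000 Pa.

231 kPa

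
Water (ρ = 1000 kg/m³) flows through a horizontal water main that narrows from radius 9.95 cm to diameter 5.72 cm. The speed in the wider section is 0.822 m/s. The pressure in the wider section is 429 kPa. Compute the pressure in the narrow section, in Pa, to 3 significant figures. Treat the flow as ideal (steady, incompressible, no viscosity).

Mass conservation (A₁v₁ = A₂v₂) gives v₂ = 0.822 × 311/25.7 = 9.95 m/s.
Bernoulli (h₁ = h₂): P₁ − P₂ = ½ρ(v₂² − v₁²).
P₂ = P₁ − ½ρ(v₂² − v₁²) = 429000 − ½·1000·(9.95² − 0.822²) = 429000 − 49200 = 380000 Pa.

380000 Pa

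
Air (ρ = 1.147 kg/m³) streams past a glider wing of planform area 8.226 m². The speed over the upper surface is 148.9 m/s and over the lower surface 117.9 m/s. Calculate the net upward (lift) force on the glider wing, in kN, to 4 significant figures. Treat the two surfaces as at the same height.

F = 39.02 kN

The faster flow above has the lower pressure; Bernoulli (same height) gives ΔP = ½ρ(v_up² − v_low²).
ΔP = ½·1.147·(148.9² − 117.9²) = 4743 Pa.
Lift = ΔP · A = 4743 × 8.226 = 39020 N.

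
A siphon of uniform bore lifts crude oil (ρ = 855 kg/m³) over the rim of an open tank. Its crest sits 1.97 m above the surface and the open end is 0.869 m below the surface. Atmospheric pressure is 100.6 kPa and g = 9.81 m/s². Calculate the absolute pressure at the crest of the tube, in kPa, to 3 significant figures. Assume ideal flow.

76.8 kPa

Bernoulli surface→outlet gives ½v² = g·h_out, so v = √(2·9.81·0.869) = 4.13 m/s.
Continuity keeps v the same throughout the tube; from surface to crest, P_atm + 0 = P_top + ½ρv² + ρg·h_top.
P_top = 100600 − ½·855·4.13² − 855·9.81·1.97 = 76800 Pa.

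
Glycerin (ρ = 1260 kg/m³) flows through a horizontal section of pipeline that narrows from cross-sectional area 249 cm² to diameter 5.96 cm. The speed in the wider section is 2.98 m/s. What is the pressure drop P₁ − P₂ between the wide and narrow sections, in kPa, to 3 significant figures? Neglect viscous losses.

Continuity gives A₁v₁ = A₂v₂, so v₂ = (249 cm²)/(27.9 cm²) × 2.98 m/s = 26.6 m/s.
Along the horizontal streamline, P + ½ρv² is constant.
P₁ − P₂ = ½·1260·(26.6² − 2.98²) = ½·1260·699 = 440000 Pa.

ΔP ≈ 440 kPa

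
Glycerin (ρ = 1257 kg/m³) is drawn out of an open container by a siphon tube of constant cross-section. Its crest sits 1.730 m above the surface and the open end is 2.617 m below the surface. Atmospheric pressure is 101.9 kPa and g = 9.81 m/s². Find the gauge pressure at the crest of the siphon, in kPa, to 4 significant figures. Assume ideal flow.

P_gauge ≈ -53.60 kPa

Bernoulli surface→outlet gives ½v² = g·h_out, so v = √(2·9.81·2.617) = 7.166 m/s.
Continuity keeps v the same throughout the tube; from surface to crest, P_atm + 0 = P_top + ½ρv² + ρg·h_top.
P_top = 101900 − ½·1257·7.166² − 1257·9.81·1.730 = 48300 Pa. So P_gauge = P_top − P_atm = -53600 Pa.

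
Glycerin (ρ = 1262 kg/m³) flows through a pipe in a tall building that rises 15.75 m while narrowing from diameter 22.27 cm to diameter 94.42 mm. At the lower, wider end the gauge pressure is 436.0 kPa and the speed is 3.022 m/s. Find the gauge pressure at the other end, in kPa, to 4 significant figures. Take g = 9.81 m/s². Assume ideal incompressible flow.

68.44 kPa

Continuity gives A₁v₁ = A₂v₂, so v₂ = (389.5 cm²)/(70.02 cm²) × 3.022 m/s = 16.81 m/s.
Bernoulli: P₁ + ½ρv₁² + ρg h₁ = P₂ + ½ρv₂² + ρg h₂, so P₂ = P₁ + ½ρ(v₁² − v₂²) − ρg(h₂ − h₁).
P₂ = 436000 + ½·1262·(3.022² − 16.81²) − 1262·9.81·(+15.75) = 436000 + (-172600) − (195000) = 68440 Pa.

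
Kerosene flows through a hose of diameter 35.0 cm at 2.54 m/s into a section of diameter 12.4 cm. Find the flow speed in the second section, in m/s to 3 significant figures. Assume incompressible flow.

By continuity, v₂ = v₁·A₁/A₂ = 2.54·(962/121) = 20.2 m/s.

v₂ ≈ 20.2 m/s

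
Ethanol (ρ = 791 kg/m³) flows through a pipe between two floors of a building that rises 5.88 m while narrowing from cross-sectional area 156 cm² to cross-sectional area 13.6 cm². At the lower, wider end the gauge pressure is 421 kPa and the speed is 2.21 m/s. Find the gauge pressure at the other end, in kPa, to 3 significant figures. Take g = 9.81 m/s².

123 kPa

Continuity gives A₁v₁ = A₂v₂, so v₂ = (156 cm²)/(13.6 cm²) × 2.21 m/s = 25.4 m/s.
Bernoulli: P₁ + ½ρv₁² + ρg h₁ = P₂ + ½ρv₂² + ρg h₂, so P₂ = P₁ + ½ρ(v₁² − v₂²) − ρg(h₂ − h₁).
P₂ = 421000 + ½·791·(2.21² − 25.4²) − 791·9.81·(+5.88) = 421000 + (-252000) − (45600) = 123000 Pa.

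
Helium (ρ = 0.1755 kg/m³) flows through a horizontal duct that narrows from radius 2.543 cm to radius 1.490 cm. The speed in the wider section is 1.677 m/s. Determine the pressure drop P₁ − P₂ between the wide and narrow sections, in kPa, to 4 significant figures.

ΔP ≈ 0.001847 kPa

By continuity, v₂ = v₁·A₁/A₂ = 1.677·(20.32/6.975) = 4.885 m/s.
With no height change, Bernoulli's equation is P₁ + ½ρv₁² = P₂ + ½ρv₂².
P₁ − P₂ = ½·0.1755·(4.885² − 1.677²) = ½·0.1755·21.05 = 1.847 Pa.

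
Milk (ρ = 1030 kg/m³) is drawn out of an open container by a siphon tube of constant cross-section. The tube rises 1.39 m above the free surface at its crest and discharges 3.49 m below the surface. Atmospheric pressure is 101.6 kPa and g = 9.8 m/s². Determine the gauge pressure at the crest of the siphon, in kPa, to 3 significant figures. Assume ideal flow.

-49.3 kPa

The outlet speed comes from Torricelli: v = √(2g·3.49) = 8.27 m/s.
The bore is uniform, so the speed at the crest is the same v. Bernoulli surface→crest: P_atm = P_top + ½ρv² + ρg·h_top.
P_top = 101600 − ½·1030·8.27² − 1030·9.8·1.39 = 52300 Pa. So P_gauge = P_top − P_atm = -49300 Pa.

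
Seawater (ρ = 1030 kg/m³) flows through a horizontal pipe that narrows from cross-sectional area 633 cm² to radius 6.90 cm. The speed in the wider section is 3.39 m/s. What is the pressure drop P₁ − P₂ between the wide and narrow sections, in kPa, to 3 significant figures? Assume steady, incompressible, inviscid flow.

100 kPa

By continuity, v₂ = v₁·A₁/A₂ = 3.39·(633/150) = 14.3 m/s.
With no height change, Bernoulli's equation is P₁ + ½ρv₁² = P₂ + ½ρv₂².
P₁ − P₂ = ½·1030·(14.3² − 3.39²) = ½·1030·194 = 100000 Pa.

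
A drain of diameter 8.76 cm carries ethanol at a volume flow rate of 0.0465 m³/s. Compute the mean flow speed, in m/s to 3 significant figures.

Q = 0.0465 m³/s = 0.0465 m³/s.
v = Q/A = 0.0465 / 0.00603 = 7.72 m/s.

v = 7.72 m/s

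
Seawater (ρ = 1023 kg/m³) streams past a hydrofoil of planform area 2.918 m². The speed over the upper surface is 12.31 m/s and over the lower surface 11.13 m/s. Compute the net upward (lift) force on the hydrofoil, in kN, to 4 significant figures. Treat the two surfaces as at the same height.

F = 41.28 kN

The faster flow above has the lower pressure; Bernoulli (same height) gives ΔP = ½ρ(v_up² − v_low²).
ΔP = ½·1023·(12.31² − 11.13²) = 14150 Pa.
Lift = ΔP · A = 14150 × 2.918 = 41280 N.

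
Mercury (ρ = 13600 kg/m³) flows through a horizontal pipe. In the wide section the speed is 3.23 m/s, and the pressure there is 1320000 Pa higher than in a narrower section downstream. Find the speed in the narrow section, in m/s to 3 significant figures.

With h₁ = h₂, rearranging Bernoulli gives v₂ = √(v₁² + 2ΔP/ρ).
v₂ = √(3.23² + 2·1320000/13600) = √(10.4 + 194) = 14.3 m/s.

v₂ ≈ 14.3 m/s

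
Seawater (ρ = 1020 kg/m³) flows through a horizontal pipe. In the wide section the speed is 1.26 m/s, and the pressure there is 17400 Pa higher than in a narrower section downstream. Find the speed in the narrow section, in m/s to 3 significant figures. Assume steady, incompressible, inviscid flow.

Horizontal Bernoulli: P₁ + ½ρv₁² = P₂ + ½ρv₂², so v₂² = v₁² + 2(P₁ − P₂)/ρ.
v₂ = √(1.26² + 2·17400/1020) = √(1.59 + 34.1) = 5.98 m/s.

v₂ = 5.98 m/s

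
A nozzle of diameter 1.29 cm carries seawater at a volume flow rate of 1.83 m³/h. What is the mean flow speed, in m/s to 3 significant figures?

Q = 1.83 m³/h = 0.000508 m³/s.
v = Q/A = 0.000508 / 0.000131 = 3.89 m/s.

v ≈ 3.89 m/s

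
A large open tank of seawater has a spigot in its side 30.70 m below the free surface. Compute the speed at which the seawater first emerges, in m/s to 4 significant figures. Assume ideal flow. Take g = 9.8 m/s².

With the surface at rest and both surface and jet at atmospheric pressure, Bernoulli gives ρg h = ½ρv², so v = √(2gh) = √(2·9.8·30.70) = 24.53 m/s.

v = 24.53 m/s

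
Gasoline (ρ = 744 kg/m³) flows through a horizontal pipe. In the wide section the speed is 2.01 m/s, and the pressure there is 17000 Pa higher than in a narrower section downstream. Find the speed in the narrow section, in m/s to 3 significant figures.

v₂ = 7.05 m/s

Horizontal Bernoulli: P₁ + ½ρv₁² = P₂ + ½ρv₂², so v₂² = v₁² + 2(P₁ − P₂)/ρ.
v₂ = √(2.01² + 2·17000/744) = √(4.04 + 45.7) = 7.05 m/s.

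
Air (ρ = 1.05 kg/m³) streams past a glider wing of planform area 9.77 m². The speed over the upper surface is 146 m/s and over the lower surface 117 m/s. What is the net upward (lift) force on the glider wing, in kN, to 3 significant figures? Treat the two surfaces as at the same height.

F ≈ 39.1 kN

With equal heights on the two surfaces, Bernoulli gives P_lower − P_upper = ½ρ(v_upper² − v_lower²).
ΔP = ½·1.05·(146² − 117²) = 4000 Pa.
Lift = ΔP · A = 4000 × 9.77 = 39100 N.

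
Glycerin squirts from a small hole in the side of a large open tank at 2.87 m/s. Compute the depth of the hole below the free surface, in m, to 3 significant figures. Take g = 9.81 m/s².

Torricelli: v = √(2gh), so h = v²/(2g).
h = 2.87²/(2·9.81) = 8.24/19.62 = 0.420 m.

h = 0.420 m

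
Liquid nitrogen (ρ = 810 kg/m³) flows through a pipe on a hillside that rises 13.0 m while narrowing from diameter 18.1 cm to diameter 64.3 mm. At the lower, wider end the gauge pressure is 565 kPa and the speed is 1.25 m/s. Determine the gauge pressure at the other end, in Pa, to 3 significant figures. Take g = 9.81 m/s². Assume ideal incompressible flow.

423000 Pa

Mass conservation (A₁v₁ = A₂v₂) gives v₂ = 1.25 × 257/32.5 = 9.90 m/s.
Bernoulli: P₁ + ½ρv₁² + ρg h₁ = P₂ + ½ρv₂² + ρg h₂, so P₂ = P₁ + ½ρ(v₁² − v₂²) − ρg(h₂ − h₁).
P₂ = 565000 + ½·810·(1.25² − 9.90²) − 810·9.81·(+13.0) = 565000 + (-39100) − (103000) = 423000 Pa.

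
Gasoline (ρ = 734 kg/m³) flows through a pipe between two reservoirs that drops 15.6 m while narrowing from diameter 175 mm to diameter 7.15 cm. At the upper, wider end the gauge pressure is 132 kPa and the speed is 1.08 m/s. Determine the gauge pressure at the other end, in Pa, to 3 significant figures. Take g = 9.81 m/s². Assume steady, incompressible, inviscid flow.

P₂ ≈ 229000 Pa

The volume flow rate is constant, so v₂ = (A₁/A₂)v₁ = (241/40.2)·1.08 = 6.47 m/s.
Energy conservation along the streamline gives P₂ = P₁ − ½ρ(v₂² − v₁²) − ρg(h₂ − h₁).
P₂ = 132000 + ½·734·(1.08² − 6.47²) − 734·9.81·(−15.6) = 132000 + (-14900) − (-112000) = 229000 Pa.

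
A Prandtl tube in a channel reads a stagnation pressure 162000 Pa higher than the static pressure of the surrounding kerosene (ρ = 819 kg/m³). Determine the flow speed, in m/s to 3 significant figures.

The dynamic pressure equals the rise in static pressure at the stagnation point: ΔP = ½ρv².
v = √(2ΔP/ρ) = √(2·162000/819) = 19.9 m/s.

19.9 m/s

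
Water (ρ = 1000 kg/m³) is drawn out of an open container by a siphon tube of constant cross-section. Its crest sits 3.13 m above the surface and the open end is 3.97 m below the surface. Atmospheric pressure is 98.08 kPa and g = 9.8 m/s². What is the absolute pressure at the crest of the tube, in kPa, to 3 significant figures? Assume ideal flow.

Bernoulli surface→outlet gives ½v² = g·h_out, so v = √(2·9.8·3.97) = 8.82 m/s.
Continuity keeps v the same throughout the tube; from surface to crest, P_atm + 0 = P_top + ½ρv² + ρg·h_top.
P_top = 98080 − ½·1000·8.82² − 1000·9.8·3.13 = 28500 Pa.

28.5 kPa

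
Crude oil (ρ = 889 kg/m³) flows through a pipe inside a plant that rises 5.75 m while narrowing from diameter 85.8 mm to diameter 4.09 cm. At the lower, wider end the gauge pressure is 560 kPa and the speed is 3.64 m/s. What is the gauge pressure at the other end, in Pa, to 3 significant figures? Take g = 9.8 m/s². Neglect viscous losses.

P₂ ≈ 402000 Pa

By continuity, v₂ = v₁·A₁/A₂ = 3.64·(57.8/13.1) = 16.0 m/s.
Applying Bernoulli between the two ends and solving for P₂: P₂ = P₁ + ½ρ(v₁² − v₂²) − ρgΔh.
P₂ = 560000 + ½·889·(3.64² − 16.0²) − 889·9.8·(+5.75) = 560000 + (-108000) − (50100) = 402000 Pa.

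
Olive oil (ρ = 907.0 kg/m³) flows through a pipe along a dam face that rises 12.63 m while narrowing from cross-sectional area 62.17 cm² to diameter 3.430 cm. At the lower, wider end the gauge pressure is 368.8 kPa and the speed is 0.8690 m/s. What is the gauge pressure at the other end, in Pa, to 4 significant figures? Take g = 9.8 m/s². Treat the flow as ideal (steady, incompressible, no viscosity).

By continuity, v₂ = v₁·A₁/A₂ = 0.8690·(62.17/9.240) = 5.847 m/s.
Energy conservation along the streamline gives P₂ = P₁ − ½ρ(v₂² − v₁²) − ρg(h₂ − h₁).
P₂ = 368800 + ½·907.0·(0.8690² − 5.847²) − 907.0·9.8·(+12.63) = 368800 + (-15160) − (112300) = 241400 Pa.

P₂ ≈ 241400 Pa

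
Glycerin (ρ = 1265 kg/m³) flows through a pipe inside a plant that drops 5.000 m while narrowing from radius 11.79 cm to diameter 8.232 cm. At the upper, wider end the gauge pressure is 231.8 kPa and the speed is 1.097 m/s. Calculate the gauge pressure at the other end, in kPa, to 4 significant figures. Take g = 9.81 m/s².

P₂ = 243.4 kPa

Mass conservation (A₁v₁ = A₂v₂) gives v₂ = 1.097 × 436.7/53.22 = 9.001 m/s.
Energy conservation along the streamline gives P₂ = P₁ − ½ρ(v₂² − v₁²) − ρg(h₂ − h₁).
P₂ = 231800 + ½·1265·(1.097² − 9.001²) − 1265·9.81·(−5.000) = 231800 + (-50480) − (-62050) = 243400 Pa.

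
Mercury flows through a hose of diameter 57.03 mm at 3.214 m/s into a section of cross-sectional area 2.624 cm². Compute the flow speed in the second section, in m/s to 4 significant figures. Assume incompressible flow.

31.29 m/s

Continuity gives A₁v₁ = A₂v₂, so v₂ = (25.54 cm²)/(2.624 cm²) × 3.214 m/s = 31.29 m/s.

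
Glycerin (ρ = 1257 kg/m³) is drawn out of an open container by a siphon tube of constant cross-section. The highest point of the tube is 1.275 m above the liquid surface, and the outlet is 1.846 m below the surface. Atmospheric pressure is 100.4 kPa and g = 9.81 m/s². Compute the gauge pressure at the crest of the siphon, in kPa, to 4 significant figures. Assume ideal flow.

The outlet speed comes from Torricelli: v = √(2g·1.846) = 6.018 m/s.
The bore is uniform, so the speed at the crest is the same v. Bernoulli surface→crest: P_atm = P_top + ½ρv² + ρg·h_top.
P_top = 100400 − ½·1257·6.018² − 1257·9.81·1.275 = 61910 Pa. So P_gauge = P_top − P_atm = -38490 Pa.

P_gauge ≈ -38.49 kPa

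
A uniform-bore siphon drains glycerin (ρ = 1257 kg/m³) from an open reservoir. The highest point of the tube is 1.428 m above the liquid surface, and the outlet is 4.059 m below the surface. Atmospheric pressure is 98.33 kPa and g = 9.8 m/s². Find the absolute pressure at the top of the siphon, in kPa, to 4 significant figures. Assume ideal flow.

P_top ≈ 30.74 kPa

The outlet speed comes from Torricelli: v = √(2g·4.059) = 8.919 m/s.
With constant cross-section the crest speed equals v; applying Bernoulli from the surface up to the crest, P_top = P_atm − ½ρv² − ρg·h_top.
P_top = 98330 − ½·1257·8.919² − 1257·9.8·1.428 = 30740 Pa.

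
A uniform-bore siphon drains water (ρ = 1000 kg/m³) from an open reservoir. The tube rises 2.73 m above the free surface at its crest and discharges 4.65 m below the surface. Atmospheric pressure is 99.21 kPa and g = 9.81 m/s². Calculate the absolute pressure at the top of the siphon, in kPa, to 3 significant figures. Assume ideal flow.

The outlet speed comes from Torricelli: v = √(2g·4.65) = 9.55 m/s.
With constant cross-section the crest speed equals v; applying Bernoulli from the surface up to the crest, P_top = P_atm − ½ρv² − ρg·h_top.
P_top = 99210 − ½·1000·9.55² − 1000·9.81·2.73 = 26800 Pa.

P_top ≈ 26.8 kPa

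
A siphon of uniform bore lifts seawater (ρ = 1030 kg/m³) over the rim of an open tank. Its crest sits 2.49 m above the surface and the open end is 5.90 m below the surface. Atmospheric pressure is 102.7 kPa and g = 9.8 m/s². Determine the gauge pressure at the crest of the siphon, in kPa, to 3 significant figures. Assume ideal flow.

-84.7 kPa

Bernoulli surface→outlet gives ½v² = g·h_out, so v = √(2·9.8·5.90) = 10.8 m/s.
With constant cross-section the crest speed equals v; applying Bernoulli from the surface up to the crest, P_top = P_atm − ½ρv² − ρg·h_top.
P_top = 102700 − ½·1030·10.8² − 1030·9.8·2.49 = 18000 Pa. So P_gauge = P_top − P_atm = -84700 Pa.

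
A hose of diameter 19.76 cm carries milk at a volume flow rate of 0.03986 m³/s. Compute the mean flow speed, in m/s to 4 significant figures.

Q = 0.03986 m³/s = 0.03986 m³/s.
v = Q/A = 0.03986 / 0.03067 = 1.300 m/s.

v ≈ 1.300 m/s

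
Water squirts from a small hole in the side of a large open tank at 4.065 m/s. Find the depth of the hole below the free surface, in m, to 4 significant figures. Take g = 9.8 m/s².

Torricelli: v = √(2gh), so h = v²/(2g).
h = 4.065²/(2·9.8) = 16.52/19.60 = 0.8431 m.

h ≈ 0.8431 m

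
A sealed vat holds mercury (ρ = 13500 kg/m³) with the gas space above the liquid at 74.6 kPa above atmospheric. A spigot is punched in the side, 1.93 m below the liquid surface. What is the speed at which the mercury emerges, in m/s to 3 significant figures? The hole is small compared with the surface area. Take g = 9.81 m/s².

Take point 1 at the surface (v₁ ≈ 0) and point 2 at the hole (at atmospheric pressure). Bernoulli: P₁ + ρg h = P_atm + ½ρv₂².
With P₁ − P_atm = 74600 Pa, v₂ = √(2gh + 2ΔP/ρ) = √(2·9.81·1.93 + 2·74600/13500) = 6.99 m/s.

6.99 m/s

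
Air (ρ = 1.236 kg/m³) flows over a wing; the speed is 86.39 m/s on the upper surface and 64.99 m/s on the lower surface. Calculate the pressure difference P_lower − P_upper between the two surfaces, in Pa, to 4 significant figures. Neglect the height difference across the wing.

ΔP ≈ 2002 Pa

Bernoulli (same height): P_lower − P_upper = ½ρ(v_upper² − v_lower²).
ΔP = ½·1.236·(86.39² − 64.99²) = 2002 Pa.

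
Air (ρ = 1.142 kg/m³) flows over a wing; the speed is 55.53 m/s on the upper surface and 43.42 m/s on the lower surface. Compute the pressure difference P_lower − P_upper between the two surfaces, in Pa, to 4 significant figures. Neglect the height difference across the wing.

The pressure is lower where the speed is higher: ΔP = ½ρ(v_up² − v_low²).
ΔP = ½·1.142·(55.53² − 43.42²) = 684.2 Pa.

ΔP ≈ 684.2 Pa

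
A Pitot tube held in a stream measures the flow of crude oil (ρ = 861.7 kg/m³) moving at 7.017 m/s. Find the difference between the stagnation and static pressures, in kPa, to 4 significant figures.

At the stagnation point the flow is brought to rest, so Bernoulli gives P_stag − P_static = ½ρv².
ΔP = ½·861.7·7.017² = 21210 Pa.

ΔP = 21.21 kPa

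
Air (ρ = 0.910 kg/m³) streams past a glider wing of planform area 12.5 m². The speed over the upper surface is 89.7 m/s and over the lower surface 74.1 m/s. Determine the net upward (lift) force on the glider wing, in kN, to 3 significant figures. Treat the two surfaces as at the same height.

F = 14.5 kN

The faster flow above has the lower pressure; Bernoulli (same height) gives ΔP = ½ρ(v_up² − v_low²).
ΔP = ½·0.910·(89.7² − 74.1²) = 1160 Pa.
Lift = ΔP · A = 1160 × 12.5 = 14500 N.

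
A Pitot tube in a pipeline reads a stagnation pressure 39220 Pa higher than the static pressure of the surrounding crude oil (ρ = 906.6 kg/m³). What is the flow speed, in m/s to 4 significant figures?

At the stagnation point the flow is brought to rest, so Bernoulli gives P_stag − P_static = ½ρv².
v = √(2ΔP/ρ) = √(2·39220/906.6) = 9.302 m/s.

9.302 m/s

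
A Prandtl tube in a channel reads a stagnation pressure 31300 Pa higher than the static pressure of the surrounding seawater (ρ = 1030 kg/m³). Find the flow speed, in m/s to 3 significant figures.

At the stagnation point the flow is brought to rest, so Bernoulli gives P_stag − P_static = ½ρv².
v = √(2ΔP/ρ) = √(2·31300/1030) = 7.80 m/s.

v = 7.80 m/s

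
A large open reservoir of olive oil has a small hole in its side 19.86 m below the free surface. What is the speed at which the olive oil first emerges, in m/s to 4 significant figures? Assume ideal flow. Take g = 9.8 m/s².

Bernoulli from surface to hole (P equal, v_surface ≈ 0): v = √(2gh) = √(2×9.8×19.86) = 19.73 m/s.

v = 19.73 m/s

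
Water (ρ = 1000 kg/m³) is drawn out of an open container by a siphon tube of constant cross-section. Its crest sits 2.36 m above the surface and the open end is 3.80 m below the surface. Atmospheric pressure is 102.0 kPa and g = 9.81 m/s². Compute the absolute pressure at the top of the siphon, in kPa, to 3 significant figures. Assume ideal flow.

P_top = 41.6 kPa

The outlet speed comes from Torricelli: v = √(2g·3.80) = 8.63 m/s.
Continuity keeps v the same throughout the tube; from surface to crest, P_atm + 0 = P_top + ½ρv² + ρg·h_top.
P_top = 102000 − ½·1000·8.63² − 1000·9.81·2.36 = 41600 Pa.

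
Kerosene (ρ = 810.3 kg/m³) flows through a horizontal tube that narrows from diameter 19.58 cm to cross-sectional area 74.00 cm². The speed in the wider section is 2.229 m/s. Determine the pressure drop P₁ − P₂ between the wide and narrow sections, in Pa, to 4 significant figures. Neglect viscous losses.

ΔP ≈ 31310 Pa

Continuity gives A₁v₁ = A₂v₂, so v₂ = (301.1 cm²)/(74.00 cm²) × 2.229 m/s = 9.070 m/s.
Along the horizontal streamline, P + ½ρv² is constant.
P₁ − P₂ = ½·810.3·(9.070² − 2.229²) = ½·810.3·77.29 = 31310 Pa.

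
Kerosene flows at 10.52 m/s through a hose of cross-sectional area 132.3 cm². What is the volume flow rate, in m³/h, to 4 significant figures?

Q = A·v = 0.01323 m² × 10.52 m/s = 0.1392 m³/s.
Converting: 0.1392 m³/s × 3600 = 501.0 m³/h.

501.0 m³/h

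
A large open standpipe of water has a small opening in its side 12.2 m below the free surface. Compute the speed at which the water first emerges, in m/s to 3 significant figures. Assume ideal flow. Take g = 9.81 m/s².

Torricelli's result v = √(2gh) gives v = √(2·9.81·12.2) = 15.5 m/s.

v ≈ 15.5 m/s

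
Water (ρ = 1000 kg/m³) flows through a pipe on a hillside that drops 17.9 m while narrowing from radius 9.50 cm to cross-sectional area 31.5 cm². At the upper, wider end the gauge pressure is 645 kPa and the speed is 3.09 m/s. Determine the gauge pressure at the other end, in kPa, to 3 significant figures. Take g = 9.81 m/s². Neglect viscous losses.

By continuity, v₂ = v₁·A₁/A₂ = 3.09·(284/31.5) = 27.8 m/s.
Energy conservation along the streamline gives P₂ = P₁ − ½ρ(v₂² − v₁²) − ρg(h₂ − h₁).
P₂ = 645000 + ½·1000·(3.09² − 27.8²) − 1000·9.81·(−17.9) = 645000 + (-382000) − (-176000) = 439000 Pa.

439 kPa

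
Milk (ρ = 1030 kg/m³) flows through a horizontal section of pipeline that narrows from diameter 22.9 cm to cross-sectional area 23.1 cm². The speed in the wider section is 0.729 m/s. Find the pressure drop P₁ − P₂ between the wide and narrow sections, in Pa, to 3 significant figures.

Continuity gives A₁v₁ = A₂v₂, so v₂ = (412 cm²)/(23.1 cm²) × 0.729 m/s = 13.0 m/s.
The pipe is horizontal, so Bernoulli reduces to P₁ + ½ρv₁² = P₂ + ½ρv₂².
P₁ − P₂ = ½·1030·(13.0² − 0.729²) = ½·1030·168 = 86700 Pa.

86700 Pa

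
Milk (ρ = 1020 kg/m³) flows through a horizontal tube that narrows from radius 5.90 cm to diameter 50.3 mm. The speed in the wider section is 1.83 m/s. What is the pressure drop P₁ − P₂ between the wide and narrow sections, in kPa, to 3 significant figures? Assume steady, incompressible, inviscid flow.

ΔP ≈ 50.0 kPa

The volume flow rate is constant, so v₂ = (A₁/A₂)v₁ = (109/19.9)·1.83 = 10.1 m/s.
With no height change, Bernoulli's equation is P₁ + ½ρv₁² = P₂ + ½ρv₂².
P₁ − P₂ = ½·1020·(10.1² − 1.83²) = ½·1020·98.1 = 50000 Pa.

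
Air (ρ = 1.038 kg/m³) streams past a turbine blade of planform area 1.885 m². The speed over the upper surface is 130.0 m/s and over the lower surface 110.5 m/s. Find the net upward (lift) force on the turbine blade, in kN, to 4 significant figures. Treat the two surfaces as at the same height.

With equal heights on the two surfaces, Bernoulli gives P_lower − P_upper = ½ρ(v_upper² − v_lower²).
ΔP = ½·1.038·(130.0² − 110.5²) = 2434 Pa.
Lift = ΔP · A = 2434 × 1.885 = 4588 N.

F ≈ 4.588 kN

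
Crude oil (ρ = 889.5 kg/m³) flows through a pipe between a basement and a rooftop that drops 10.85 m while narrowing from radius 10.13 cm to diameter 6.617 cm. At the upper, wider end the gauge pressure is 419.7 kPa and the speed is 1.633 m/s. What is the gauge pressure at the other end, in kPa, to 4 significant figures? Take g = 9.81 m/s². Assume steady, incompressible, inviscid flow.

P₂ ≈ 411.3 kPa

By continuity, v₂ = v₁·A₁/A₂ = 1.633·(322.4/34.39) = 15.31 m/s.
Energy conservation along the streamline gives P₂ = P₁ − ½ρ(v₂² − v₁²) − ρg(h₂ − h₁).
P₂ = 419700 + ½·889.5·(1.633² − 15.31²) − 889.5·9.81·(−10.85) = 419700 + (-103000) − (-94680) = 411300 Pa.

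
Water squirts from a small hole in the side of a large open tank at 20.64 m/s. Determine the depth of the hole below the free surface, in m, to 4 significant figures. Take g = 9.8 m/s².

h ≈ 21.74 m

Inverting v = √(2gh) gives h = v² / 2g.
h = 20.64²/(2·9.8) = 426.0/19.60 = 21.74 m.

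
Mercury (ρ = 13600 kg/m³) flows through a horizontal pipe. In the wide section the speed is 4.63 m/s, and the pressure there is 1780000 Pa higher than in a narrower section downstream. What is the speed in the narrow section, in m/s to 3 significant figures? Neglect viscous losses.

v₂ ≈ 16.8 m/s

Horizontal Bernoulli: P₁ + ½ρv₁² = P₂ + ½ρv₂², so v₂² = v₁² + 2(P₁ − P₂)/ρ.
v₂ = √(4.63² + 2·1780000/13600) = √(21.4 + 262) = 16.8 m/s.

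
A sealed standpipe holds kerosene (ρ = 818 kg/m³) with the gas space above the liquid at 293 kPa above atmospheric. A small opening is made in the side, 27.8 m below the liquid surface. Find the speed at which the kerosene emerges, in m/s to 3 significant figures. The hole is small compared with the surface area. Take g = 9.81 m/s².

Take point 1 at the surface (v₁ ≈ 0) and point 2 at the hole (at atmospheric pressure). Bernoulli: P₁ + ρg h = P_atm + ½ρv₂².
With P₁ − P_atm = 293000 Pa, v₂ = √(2gh + 2ΔP/ρ) = √(2·9.81·27.8 + 2·293000/818) = 35.5 m/s.

v = 35.5 m/s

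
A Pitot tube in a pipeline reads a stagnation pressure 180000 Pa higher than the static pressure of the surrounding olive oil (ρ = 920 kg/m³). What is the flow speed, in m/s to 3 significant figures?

19.8 m/s

At the stagnation point the flow is brought to rest, so Bernoulli gives P_stag − P_static = ½ρv².
v = √(2ΔP/ρ) = √(2·180000/920) = 19.8 m/s.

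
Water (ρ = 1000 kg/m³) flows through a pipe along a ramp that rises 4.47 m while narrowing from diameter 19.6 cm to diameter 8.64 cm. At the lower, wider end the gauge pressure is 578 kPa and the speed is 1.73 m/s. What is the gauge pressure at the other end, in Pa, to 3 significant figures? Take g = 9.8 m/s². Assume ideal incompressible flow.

Continuity gives A₁v₁ = A₂v₂, so v₂ = (302 cm²)/(58.6 cm²) × 1.73 m/s = 8.90 m/s.
Applying Bernoulli between the two ends and solving for P₂: P₂ = P₁ + ½ρ(v₁² − v₂²) − ρgΔh.
P₂ = 578000 + ½·1000·(1.73² − 8.90²) − 1000·9.8·(+4.47) = 578000 + (-38100) − (43800) = 496000 Pa.

P₂ ≈ 496000 Pa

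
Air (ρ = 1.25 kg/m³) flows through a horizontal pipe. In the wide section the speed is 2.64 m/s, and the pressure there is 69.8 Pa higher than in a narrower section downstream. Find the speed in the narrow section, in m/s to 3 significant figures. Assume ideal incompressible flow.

Horizontal Bernoulli: P₁ + ½ρv₁² = P₂ + ½ρv₂², so v₂² = v₁² + 2(P₁ − P₂)/ρ.
v₂ = √(2.64² + 2·69.8/1.25) = √(6.97 + 112) = 10.9 m/s.

v₂ ≈ 10.9 m/s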